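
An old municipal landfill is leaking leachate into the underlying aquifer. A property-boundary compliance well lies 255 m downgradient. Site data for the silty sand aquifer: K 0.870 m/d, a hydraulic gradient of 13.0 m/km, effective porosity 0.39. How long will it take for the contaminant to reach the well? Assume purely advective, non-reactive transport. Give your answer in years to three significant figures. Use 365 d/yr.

24.1 years

q = Ki = 0.870 × 0.013 = 0.01131 m/d
Seepage velocity v = q / n = 0.01131 / 0.39 = 0.02900 m/d
t = L / v = 255 / 0.02900 = 8793 d
   = 8793 / 365 = 24.1 yr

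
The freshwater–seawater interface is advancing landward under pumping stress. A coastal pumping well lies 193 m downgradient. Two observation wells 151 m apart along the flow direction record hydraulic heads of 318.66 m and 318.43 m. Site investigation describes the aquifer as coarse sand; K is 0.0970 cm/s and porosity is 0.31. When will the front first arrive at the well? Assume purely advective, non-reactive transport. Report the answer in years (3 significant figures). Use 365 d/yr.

1.28 years

Hydraulic gradient i = (318.66 − 318.43) / 151 = 0.23 / 151 = 0.001523
K = 0.0970 cm/s × 864 = 83.81 m/d
q = Ki = 83.81 × 0.001523 = 0.1277 m/d
Seepage velocity v = q / n = 0.1277 / 0.31 = 0.4118 m/d
t = L / v = 193 / 0.4118 = 468.7 d
   = 468.7 / 365 = 1.28 yr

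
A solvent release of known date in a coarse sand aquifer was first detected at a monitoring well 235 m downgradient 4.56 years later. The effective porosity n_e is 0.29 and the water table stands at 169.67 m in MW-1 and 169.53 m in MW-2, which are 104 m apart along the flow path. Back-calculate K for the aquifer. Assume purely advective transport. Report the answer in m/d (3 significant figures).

Hydraulic gradient i = (169.67 − 169.53) / 104 = 0.14 / 104 = 0.001346
t = 4.56 years = 1664 d
v = L / t = 235 / 1664 = 0.1412 m/d
K = v · n / i = 0.1412 × 0.29 / 0.001346 = 30.4 m/d

30.4 m/d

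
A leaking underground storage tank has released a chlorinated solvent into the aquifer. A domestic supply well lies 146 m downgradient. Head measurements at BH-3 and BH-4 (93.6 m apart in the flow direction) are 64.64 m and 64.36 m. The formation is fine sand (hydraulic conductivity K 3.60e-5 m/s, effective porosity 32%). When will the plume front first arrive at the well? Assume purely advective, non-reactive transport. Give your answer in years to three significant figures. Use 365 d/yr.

Hydraulic gradient i = (64.64 − 64.36) / 93.6 = 0.28 / 93.6 = 0.002991
K = 3.60e-5 m/s × 86400 s/d = 3.110 m/d
q = Ki = 3.110 × 0.002991 = 0.009305 m/d
Seepage velocity v = q / n = 0.009305 / 0.32 = 0.02908 m/d
t = L / v = 146 / 0.02908 = 5021 d
   = 5021 / 365 = 13.8 yr

13.8 years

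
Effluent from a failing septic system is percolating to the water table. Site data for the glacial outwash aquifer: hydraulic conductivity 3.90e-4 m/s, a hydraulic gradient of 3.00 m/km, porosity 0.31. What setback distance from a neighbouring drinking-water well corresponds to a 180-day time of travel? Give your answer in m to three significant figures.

58.7 m

K = 3.90e-4 m/s × 86400 s/d = 33.70 m/d
Darcy flux q = K·i = 33.70 × 0.0030 = 0.1011 m/d
v_s = q/n_e = 0.1011/0.31 = 0.3261 m/d
L = v × T = 0.3261 × 180 = 58.70 m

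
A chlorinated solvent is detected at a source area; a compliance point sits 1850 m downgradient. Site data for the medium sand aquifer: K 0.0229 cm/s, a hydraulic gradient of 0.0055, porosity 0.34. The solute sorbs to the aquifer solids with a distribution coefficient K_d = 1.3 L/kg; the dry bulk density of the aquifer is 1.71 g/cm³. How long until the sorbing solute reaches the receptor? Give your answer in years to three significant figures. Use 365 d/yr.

K = 0.0229 cm/s × 864 = 19.79 m/d
Darcy flux q = K·i = 19.79 × 0.0055 = 0.1088 m/d
v_s = q/n_e = 0.1088/0.34 = 0.3201 m/d
Retardation R = 1 + ρ_b·K_d/n = 1 + 1.71×1.3/0.34 = 7.538
Contaminant velocity v_c = v/R = 0.3201/7.538 = 0.04246 m/d
t = L/v_c = 1850/0.04246 = 43570 d
   = 43570/365 = 119 yr

119 years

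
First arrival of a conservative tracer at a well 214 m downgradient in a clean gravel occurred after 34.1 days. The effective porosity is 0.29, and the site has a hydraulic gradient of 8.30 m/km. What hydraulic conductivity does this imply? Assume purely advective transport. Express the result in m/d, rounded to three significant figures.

v = L / t = 214 / 34.1 = 6.276 m/d
K = v · n / i = 6.276 × 0.29 / 0.0083 = 219 m/d

219 m/d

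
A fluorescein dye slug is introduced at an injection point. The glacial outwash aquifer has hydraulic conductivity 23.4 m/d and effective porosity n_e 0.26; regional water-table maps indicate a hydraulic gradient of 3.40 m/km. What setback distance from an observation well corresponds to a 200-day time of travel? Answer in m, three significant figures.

61.2 m

Darcy flux q = K·i = 23.4 × 0.0034 = 0.07956 m/d
v = Ki/n = 23.4·0.0034/0.26 = 0.3060 m/d
L = v × T = 0.3060 × 200 = 61.20 m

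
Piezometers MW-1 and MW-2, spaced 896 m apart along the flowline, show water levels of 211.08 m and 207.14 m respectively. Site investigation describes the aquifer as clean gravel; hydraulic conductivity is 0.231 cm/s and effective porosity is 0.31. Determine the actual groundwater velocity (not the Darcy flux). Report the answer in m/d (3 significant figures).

2.83 m/d

Hydraulic gradient i = (211.08 − 207.14) / 896 = 3.94 / 896 = 0.004397
K = 0.231 cm/s × 864 = 199.6 m/d
q = Ki = 199.6 × 0.004397 = 0.8776 m/d
v = Ki/n = 199.6·0.004397/0.31 = 2.831 m/d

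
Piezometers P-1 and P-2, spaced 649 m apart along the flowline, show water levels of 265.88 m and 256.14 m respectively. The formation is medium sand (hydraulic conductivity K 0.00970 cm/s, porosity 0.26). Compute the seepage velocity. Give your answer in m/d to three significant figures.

Hydraulic gradient i = (265.88 − 256.14) / 649 = 9.74 / 649 = 0.01501
K = 0.00970 cm/s × 864 = 8.381 m/d
Specific discharge q = 8.381 × 0.01501 = 0.1258 m/d
v = Ki/n = 8.381·0.01501/0.26 = 0.4838 m/d

0.484 m/d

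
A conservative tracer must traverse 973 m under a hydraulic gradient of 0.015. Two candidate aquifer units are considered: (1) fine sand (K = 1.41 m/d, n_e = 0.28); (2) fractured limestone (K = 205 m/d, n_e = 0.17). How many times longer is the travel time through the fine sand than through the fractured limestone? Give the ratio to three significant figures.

239

Unit 1 (fine sand): v = 1.41×0.015/0.28 = 0.07554 m/d, t = 973/0.07554 = 12880 d
Unit 2 (fractured limestone): v = 205×0.015/0.17 = 18.09 m/d, t = 973/18.09 = 53.79 d
t(fine sand) / t(fractured limestone) = 12880/53.79 = 239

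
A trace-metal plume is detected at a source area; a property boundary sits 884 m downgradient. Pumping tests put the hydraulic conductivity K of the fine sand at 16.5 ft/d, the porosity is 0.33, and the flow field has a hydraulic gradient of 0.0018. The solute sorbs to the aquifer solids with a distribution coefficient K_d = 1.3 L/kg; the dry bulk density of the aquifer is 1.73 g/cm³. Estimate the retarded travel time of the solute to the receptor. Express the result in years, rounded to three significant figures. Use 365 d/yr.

690 years

K = 16.5 ft/d × 0.3048 = 5.029 m/d
q = Ki = 5.029 × 0.0018 = 0.009053 m/d
v_s = q/n_e = 0.009053/0.33 = 0.02743 m/d
Retardation R = 1 + ρ_b·K_d/n = 1 + 1.73×1.3/0.33 = 7.815
Contaminant velocity v_c = v/R = 0.02743/7.815 = 0.003510 m/d
t = L/v_c = 884/0.003510 = 251800 d
   = 251800/365 = 690 yr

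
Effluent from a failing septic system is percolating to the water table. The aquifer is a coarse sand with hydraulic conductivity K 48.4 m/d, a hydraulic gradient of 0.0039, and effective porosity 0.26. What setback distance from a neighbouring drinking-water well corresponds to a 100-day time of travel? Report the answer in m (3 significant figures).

72.6 m

q = Ki = 48.4 × 0.0039 = 0.1888 m/d
v_s = q/n_e = 0.1888/0.26 = 0.7260 m/d
L = v × T = 0.7260 × 100 = 72.60 m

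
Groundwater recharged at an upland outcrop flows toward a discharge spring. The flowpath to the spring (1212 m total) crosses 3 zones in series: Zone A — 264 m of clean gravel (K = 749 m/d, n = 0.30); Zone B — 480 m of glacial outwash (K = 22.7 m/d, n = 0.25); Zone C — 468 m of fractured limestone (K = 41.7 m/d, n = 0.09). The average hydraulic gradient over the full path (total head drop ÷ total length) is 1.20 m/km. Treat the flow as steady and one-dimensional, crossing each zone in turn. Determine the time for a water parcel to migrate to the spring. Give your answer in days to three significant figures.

Steady 1-D flow in series ⇒ the Darcy flux q is identical in every zone and the zone head losses add (resistances L/K in series).
Σ(L/K) = 264/749 + 480/22.7 + 468/41.7 = 0.3525 + 21.15 + 11.22 = 32.72 d
K_eq = L_total / Σ(L/K) = 1212 / 32.72 = 37.04 m/d
q = K_eq · i = 37.04 × 0.0012 = 0.04445 m/d (same in every zone)
Zone A: v = q/n = 0.04445/0.30 = 0.1482 m/d → t_A = 264/0.1482 = 1782 d
Zone B: v = q/n = 0.04445/0.25 = 0.1778 m/d → t_B = 480/0.1778 = 2700 d
Zone C: v = q/n = 0.04445/0.09 = 0.4939 m/d → t_C = 468/0.4939 = 947.6 d
Total t = 1782 + 2700 + 947.6 = 5429 d

5430 days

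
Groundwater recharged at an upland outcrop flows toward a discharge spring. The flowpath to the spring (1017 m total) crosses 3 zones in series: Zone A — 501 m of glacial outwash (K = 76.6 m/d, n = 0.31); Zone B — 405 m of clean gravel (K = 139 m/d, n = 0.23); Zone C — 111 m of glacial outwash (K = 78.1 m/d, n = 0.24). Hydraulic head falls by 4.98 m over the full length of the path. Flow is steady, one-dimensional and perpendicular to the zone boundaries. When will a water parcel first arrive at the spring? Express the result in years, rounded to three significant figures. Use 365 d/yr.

1.65 years

Continuity: the same q passes through each zone, so ΔH = q·Σ(L_j/K_j) — the zones act as resistances in series.
Σ(L/K) = 501/76.6 + 405/139 + 111/78.1 = 6.540 + 2.914 + 1.421 = 10.88 d
q = ΔH / Σ(L/K) = 4.98 / 10.88 = 0.4579 m/d (same in every zone)
Zone A: v = q/n = 0.4579/0.31 = 1.477 m/d → t_A = 501/1.477 = 339.2 d
Zone B: v = q/n = 0.4579/0.23 = 1.991 m/d → t_B = 405/1.991 = 203.4 d
Zone C: v = q/n = 0.4579/0.24 = 1.908 m/d → t_C = 111/1.908 = 58.18 d
Total t = 339.2 + 203.4 + 58.18 = 600.8 d
   = 600.8 / 365 = 1.65 yr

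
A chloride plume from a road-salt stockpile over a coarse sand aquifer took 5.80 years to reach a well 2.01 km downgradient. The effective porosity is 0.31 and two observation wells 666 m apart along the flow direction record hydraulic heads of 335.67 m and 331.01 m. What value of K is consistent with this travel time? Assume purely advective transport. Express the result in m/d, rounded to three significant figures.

Hydraulic gradient i = (335.67 − 331.01) / 666 = 4.66 / 666 = 0.006997
t = 5.80 years = 2117 d
L = 2.01 km = 2010 m
v = L / t = 2010 / 2117 = 0.9495 m/d
K = v · n / i = 0.9495 × 0.31 / 0.006997 = 42.1 m/d

42.1 m/d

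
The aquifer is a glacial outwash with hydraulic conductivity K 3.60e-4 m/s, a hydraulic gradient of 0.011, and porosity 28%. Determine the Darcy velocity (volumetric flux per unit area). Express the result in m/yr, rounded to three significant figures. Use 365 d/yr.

K = 3.60e-4 m/s × 86400 s/d = 31.10 m/d
Darcy flux q = K·i = 31.10 × 0.011 = 0.3421 m/d
   = 0.3421 × 365 = 125 m/yr

125 m/yr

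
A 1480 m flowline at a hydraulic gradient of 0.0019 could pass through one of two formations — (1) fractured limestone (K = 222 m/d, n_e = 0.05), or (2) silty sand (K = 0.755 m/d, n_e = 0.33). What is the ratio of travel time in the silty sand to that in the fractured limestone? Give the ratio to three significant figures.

Unit 1 (fractured limestone): v = 222×0.0019/0.05 = 8.436 m/d, t = 1480/8.436 = 175.4 d
Unit 2 (silty sand): v = 0.755×0.0019/0.33 = 0.004347 m/d, t = 1480/0.004347 = 340500 d
t(silty sand) / t(fractured limestone) = 340500/175.4 = 1940

1940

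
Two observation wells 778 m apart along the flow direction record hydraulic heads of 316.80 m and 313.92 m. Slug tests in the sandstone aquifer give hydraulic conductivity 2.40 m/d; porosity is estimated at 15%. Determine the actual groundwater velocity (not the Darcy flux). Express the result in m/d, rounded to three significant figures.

Hydraulic gradient i = (316.80 − 313.92) / 778 = 2.88 / 778 = 0.003702
q = Ki = 2.40 × 0.003702 = 0.008884 m/d
v = Ki/n = 2.40·0.003702/0.15 = 0.05923 m/d

0.0592 m/d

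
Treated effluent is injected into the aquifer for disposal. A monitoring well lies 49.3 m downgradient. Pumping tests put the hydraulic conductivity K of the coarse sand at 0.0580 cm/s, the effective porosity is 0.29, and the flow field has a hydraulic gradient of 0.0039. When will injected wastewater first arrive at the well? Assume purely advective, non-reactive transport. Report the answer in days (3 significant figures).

73.2 days

K = 0.0580 cm/s × 864 = 50.11 m/d
q = Ki = 50.11 × 0.0039 = 0.1954 m/d
v_s = q/n_e = 0.1954/0.29 = 0.6739 m/d
t = L / v = 49.3 / 0.6739 = 73.15 d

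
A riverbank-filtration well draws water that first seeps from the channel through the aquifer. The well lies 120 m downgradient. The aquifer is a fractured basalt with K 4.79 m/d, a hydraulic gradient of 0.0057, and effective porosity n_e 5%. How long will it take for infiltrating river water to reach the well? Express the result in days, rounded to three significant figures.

q = Ki = 4.79 × 0.0057 = 0.02730 m/d
Average linear velocity = 0.02730 / 0.05 = 0.5461 m/d
t = L / v = 120 / 0.5461 = 219.8 d

220 days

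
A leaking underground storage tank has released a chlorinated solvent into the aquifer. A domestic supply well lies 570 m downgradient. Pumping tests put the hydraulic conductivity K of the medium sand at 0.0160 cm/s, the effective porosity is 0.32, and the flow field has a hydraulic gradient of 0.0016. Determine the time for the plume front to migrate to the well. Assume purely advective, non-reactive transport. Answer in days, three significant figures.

K = 0.0160 cm/s × 864 = 13.82 m/d
Specific discharge q = 13.82 × 0.0016 = 0.02212 m/d
v_s = q/n_e = 0.02212/0.32 = 0.06912 m/d
t = L / v = 570 / 0.06912 = 8247 d

8250 days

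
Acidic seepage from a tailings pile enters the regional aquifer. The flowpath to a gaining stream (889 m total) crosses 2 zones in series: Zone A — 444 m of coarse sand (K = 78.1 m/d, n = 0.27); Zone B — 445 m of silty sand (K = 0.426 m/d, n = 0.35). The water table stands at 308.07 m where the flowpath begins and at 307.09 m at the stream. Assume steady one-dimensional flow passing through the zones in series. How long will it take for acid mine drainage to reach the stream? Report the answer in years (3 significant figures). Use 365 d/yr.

Total head drop ΔH = 308.07 − 307.09 = 0.98 m
Steady 1-D flow in series ⇒ the Darcy flux q is identical in every zone and the zone head losses add (resistances L/K in series).
Σ(L/K) = 444/78.1 + 445/0.426 = 5.685 + 1045 = 1050 d
q = ΔH / Σ(L/K) = 0.98 / 1050 = 9.331e-4 m/d (same in every zone)
Zone A: v = q/n = 9.331e-4/0.27 = 0.003456 m/d → t_A = 444/0.003456 = 128500 d
Zone B: v = q/n = 9.331e-4/0.35 = 0.002666 m/d → t_B = 445/0.002666 = 166900 d
Total t = 128500 + 166900 = 295400 d
   = 295400 / 365 = 809 yr

809 years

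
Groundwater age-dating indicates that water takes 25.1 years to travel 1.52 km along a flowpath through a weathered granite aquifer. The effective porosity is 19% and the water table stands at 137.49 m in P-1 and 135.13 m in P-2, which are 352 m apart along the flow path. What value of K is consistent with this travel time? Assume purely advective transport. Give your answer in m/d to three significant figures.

4.70 m/d

Hydraulic gradient i = (137.49 − 135.13) / 352 = 2.36 / 352 = 0.006705
t = 25.1 years = 9162 d
L = 1.52 km = 1520 m
v = L / t = 1520 / 9162 = 0.1659 m/d
K = v · n / i = 0.1659 × 0.19 / 0.006705 = 4.70 m/d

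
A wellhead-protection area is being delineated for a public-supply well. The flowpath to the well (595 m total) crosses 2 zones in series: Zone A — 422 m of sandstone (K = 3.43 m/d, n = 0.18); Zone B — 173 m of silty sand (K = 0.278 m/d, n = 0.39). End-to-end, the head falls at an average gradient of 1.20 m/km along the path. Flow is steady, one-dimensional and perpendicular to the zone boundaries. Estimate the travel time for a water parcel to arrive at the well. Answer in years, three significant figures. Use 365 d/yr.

Steady 1-D flow in series ⇒ the Darcy flux q is identical in every zone and the zone head losses add (resistances L/K in series).
Σ(L/K) = 422/3.43 + 173/0.278 = 123.0 + 622.3 = 745.3 d
K_eq = L_total / Σ(L/K) = 595 / 745.3 = 0.7983 m/d
q = K_eq · i = 0.7983 × 0.0012 = 9.580e-4 m/d (same in every zone)
Zone A: v = q/n = 9.580e-4/0.18 = 0.005322 m/d → t_A = 422/0.005322 = 79290 d
Zone B: v = q/n = 9.580e-4/0.39 = 0.002456 m/d → t_B = 173/0.002456 = 70430 d
Total t = 79290 + 70430 = 149700 d
   = 149700 / 365 = 410 yr

410 years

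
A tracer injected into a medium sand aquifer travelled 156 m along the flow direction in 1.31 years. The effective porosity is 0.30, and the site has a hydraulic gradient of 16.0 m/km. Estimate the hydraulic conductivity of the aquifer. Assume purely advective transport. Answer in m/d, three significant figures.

6.12 m/d

t = 1.31 years = 478.2 d
v = L / t = 156 / 478.2 = 0.3263 m/d
K = v · n / i = 0.3263 × 0.30 / 0.016 = 6.12 m/d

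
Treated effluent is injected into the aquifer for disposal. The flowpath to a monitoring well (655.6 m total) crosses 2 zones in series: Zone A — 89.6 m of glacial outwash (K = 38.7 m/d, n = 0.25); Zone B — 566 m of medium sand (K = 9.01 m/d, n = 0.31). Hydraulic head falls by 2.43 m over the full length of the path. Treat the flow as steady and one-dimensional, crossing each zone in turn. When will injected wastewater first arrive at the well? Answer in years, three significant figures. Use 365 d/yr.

Continuity: the same q passes through each zone, so ΔH = q·Σ(L_j/K_j) — the zones act as resistances in series.
Σ(L/K) = 89.6/38.7 + 566/9.01 = 2.315 + 62.82 = 65.13 d
q = ΔH / Σ(L/K) = 2.43 / 65.13 = 0.03731 m/d (same in every zone)
Zone A: v = q/n = 0.03731/0.25 = 0.1492 m/d → t_A = 89.6/0.1492 = 600.4 d
Zone B: v = q/n = 0.03731/0.31 = 0.1203 m/d → t_B = 566/0.1203 = 4703 d
Total t = 600.4 + 4703 = 5303 d
   = 5303 / 365 = 14.5 yr

14.5 years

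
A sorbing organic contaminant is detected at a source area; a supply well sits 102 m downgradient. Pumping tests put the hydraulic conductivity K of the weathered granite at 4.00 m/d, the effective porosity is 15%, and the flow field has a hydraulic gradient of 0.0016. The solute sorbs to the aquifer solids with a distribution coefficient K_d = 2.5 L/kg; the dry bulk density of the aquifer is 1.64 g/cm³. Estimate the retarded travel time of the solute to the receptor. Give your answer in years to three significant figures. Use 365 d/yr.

186 years

Specific discharge q = 4.00 × 0.0016 = 0.006400 m/d
Average linear velocity = 0.006400 / 0.15 = 0.04267 m/d
Retardation R = 1 + ρ_b·K_d/n = 1 + 1.64×2.5/0.15 = 28.33
Contaminant velocity v_c = v/R = 0.04267/28.33 = 0.001506 m/d
t = L/v_c = 102/0.001506 = 67730 d
   = 67730/365 = 186 yr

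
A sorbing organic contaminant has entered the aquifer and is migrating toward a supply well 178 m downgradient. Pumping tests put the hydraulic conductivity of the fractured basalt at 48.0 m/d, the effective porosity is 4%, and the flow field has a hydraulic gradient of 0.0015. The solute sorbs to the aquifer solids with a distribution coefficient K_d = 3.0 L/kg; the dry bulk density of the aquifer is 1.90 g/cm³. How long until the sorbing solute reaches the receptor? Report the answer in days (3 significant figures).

Specific discharge q = 48.0 × 0.0015 = 0.07200 m/d
Seepage velocity v = q / n = 0.07200 / 0.04 = 1.800 m/d
Retardation R = 1 + ρ_b·K_d/n = 1 + 1.90×3.0/0.04 = 143.5
Contaminant velocity v_c = v/R = 1.800/143.5 = 0.01254 m/d
t = L/v_c = 178/0.01254 = 14190 d

14200 days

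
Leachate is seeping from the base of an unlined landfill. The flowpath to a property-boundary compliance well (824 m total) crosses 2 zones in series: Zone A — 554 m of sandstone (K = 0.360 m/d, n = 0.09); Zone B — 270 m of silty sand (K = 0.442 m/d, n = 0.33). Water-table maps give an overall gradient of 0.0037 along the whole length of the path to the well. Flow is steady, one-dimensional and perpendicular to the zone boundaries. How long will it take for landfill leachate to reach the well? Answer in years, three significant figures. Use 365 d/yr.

268 years

Continuity: the same q passes through each zone, so ΔH = q·Σ(L_j/K_j) — the zones act as resistances in series.
Σ(L/K) = 554/0.360 + 270/0.442 = 1539 + 610.9 = 2150 d
K_eq = L_total / Σ(L/K) = 824 / 2150 = 0.3833 m/d
q = K_eq · i = 0.3833 × 0.0037 = 0.001418 m/d (same in every zone)
Zone A: v = q/n = 0.001418/0.09 = 0.01576 m/d → t_A = 554/0.01576 = 35160 d
Zone B: v = q/n = 0.001418/0.33 = 0.004298 m/d → t_B = 270/0.004298 = 62830 d
Total t = 35160 + 62830 = 97980 d
   = 97980 / 365 = 268 yr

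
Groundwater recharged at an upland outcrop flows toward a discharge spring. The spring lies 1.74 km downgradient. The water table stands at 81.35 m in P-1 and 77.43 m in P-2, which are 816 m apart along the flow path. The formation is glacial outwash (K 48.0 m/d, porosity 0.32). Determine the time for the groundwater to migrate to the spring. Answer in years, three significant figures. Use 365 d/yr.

6.62 years

Hydraulic gradient i = (81.35 − 77.43) / 816 = 3.92 / 816 = 0.004804
Specific discharge q = 48.0 × 0.004804 = 0.2306 m/d
v = Ki/n = 48.0·0.004804/0.32 = 0.7206 m/d
L = 1.74 km = 1740 m
t = L / v = 1740 / 0.7206 = 2415 d
   = 2415 / 365 = 6.62 yr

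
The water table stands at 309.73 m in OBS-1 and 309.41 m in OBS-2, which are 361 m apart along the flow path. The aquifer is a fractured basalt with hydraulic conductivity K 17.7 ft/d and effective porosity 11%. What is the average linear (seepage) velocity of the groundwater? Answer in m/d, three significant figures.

0.0435 m/d

Hydraulic gradient i = (309.73 − 309.41) / 361 = 0.32 / 361 = 8.864e-4
K = 17.7 ft/d × 0.3048 = 5.395 m/d
q = Ki = 5.395 × 8.864e-4 = 0.004782 m/d
v_s = q/n_e = 0.004782/0.11 = 0.04347 m/d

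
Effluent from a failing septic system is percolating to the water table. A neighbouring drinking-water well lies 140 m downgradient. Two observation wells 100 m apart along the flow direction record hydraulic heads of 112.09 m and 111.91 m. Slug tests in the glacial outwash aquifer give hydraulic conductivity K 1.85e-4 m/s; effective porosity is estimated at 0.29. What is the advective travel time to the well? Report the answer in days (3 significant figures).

1410 days

Hydraulic gradient i = (112.09 − 111.91) / 100 = 0.18 / 100 = 0.001800
K = 1.85e-4 m/s × 86400 s/d = 15.98 m/d
Specific discharge q = 15.98 × 0.001800 = 0.02877 m/d
Average linear velocity = 0.02877 / 0.29 = 0.09921 m/d
t = L / v = 140 / 0.09921 = 1411 d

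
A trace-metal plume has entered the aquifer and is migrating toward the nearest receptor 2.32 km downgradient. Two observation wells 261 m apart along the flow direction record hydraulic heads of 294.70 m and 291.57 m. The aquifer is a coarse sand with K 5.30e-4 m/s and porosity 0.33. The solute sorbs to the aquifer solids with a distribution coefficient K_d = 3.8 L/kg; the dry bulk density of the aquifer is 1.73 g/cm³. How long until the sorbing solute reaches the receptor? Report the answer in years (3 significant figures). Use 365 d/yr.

79.9 years

Hydraulic gradient i = (294.70 − 291.57) / 261 = 3.13 / 261 = 0.01199
K = 5.30e-4 m/s × 86400 s/d = 45.79 m/d
Darcy flux q = K·i = 45.79 × 0.01199 = 0.5492 m/d
Average linear velocity = 0.5492 / 0.33 = 1.664 m/d
Retardation R = 1 + ρ_b·K_d/n = 1 + 1.73×3.8/0.33 = 20.92
Contaminant velocity v_c = v/R = 1.664/20.92 = 0.07954 m/d
L = 2.32 km = 2320 m
t = L/v_c = 2320/0.07954 = 29170 d
   = 29170/365 = 79.9 yr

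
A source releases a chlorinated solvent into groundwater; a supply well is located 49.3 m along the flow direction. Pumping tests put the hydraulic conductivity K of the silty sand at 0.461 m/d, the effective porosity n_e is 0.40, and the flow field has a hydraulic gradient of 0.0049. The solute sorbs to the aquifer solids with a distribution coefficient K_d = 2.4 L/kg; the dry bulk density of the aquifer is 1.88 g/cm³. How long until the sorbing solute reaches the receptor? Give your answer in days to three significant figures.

107000 days

Darcy flux q = K·i = 0.461 × 0.0049 = 0.002259 m/d
v = Ki/n = 0.461·0.0049/0.40 = 0.005647 m/d
Retardation R = 1 + ρ_b·K_d/n = 1 + 1.88×2.4/0.40 = 12.28
Contaminant velocity v_c = v/R = 0.005647/12.28 = 4.599e-4 m/d
t = L/v_c = 49.3/4.599e-4 = 107200 d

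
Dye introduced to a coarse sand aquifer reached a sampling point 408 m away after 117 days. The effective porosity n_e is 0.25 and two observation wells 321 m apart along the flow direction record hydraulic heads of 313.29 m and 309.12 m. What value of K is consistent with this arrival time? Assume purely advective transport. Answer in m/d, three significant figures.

67.1 m/d

Hydraulic gradient i = (313.29 − 309.12) / 321 = 4.17 / 321 = 0.01299
v = L / t = 408 / 117 = 3.487 m/d
K = v · n / i = 3.487 × 0.25 / 0.01299 = 67.1 m/d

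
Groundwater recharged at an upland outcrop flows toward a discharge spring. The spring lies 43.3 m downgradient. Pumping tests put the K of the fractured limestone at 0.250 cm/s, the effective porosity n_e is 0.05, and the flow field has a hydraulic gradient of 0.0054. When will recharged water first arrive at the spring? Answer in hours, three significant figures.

44.5 hours

K = 0.250 cm/s × 864 = 216.0 m/d
q = Ki = 216.0 × 0.0054 = 1.166 m/d
v = Ki/n = 216.0·0.0054/0.05 = 23.33 m/d
t = L / v = 43.3 / 23.33 = 1.856 d
   = 1.856 × 24 = 44.5 h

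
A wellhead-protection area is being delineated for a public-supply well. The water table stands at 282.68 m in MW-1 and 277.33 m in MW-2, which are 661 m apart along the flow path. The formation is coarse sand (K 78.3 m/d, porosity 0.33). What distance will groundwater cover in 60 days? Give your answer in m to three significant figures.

115 m

Hydraulic gradient i = (282.68 − 277.33) / 661 = 5.35 / 661 = 0.008094
Darcy flux q = K·i = 78.3 × 0.008094 = 0.6337 m/d
v = Ki/n = 78.3·0.008094/0.33 = 1.920 m/d
L = v × T = 1.920 × 60 = 115.2 m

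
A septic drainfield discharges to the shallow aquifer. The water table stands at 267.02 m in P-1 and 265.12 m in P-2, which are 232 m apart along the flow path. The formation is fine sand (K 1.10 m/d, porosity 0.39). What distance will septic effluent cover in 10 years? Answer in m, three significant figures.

Hydraulic gradient i = (267.02 − 265.12) / 232 = 1.90 / 232 = 0.008190
Specific discharge q = 1.10 × 0.008190 = 0.009009 m/d
v = Ki/n = 1.10·0.008190/0.39 = 0.02310 m/d
T = 10 yr × 365 = 3650 d
L = v × T = 0.02310 × 3650 = 84.31 m

84.3 m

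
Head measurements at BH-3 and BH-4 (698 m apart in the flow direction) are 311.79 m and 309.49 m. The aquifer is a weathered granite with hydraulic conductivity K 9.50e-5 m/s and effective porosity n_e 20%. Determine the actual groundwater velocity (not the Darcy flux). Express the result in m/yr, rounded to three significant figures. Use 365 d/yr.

49.4 m/yr

Hydraulic gradient i = (311.79 − 309.49) / 698 = 2.30 / 698 = 0.003295
K = 9.50e-5 m/s × 86400 s/d = 8.208 m/d
Specific discharge q = 8.208 × 0.003295 = 0.02705 m/d
Seepage velocity v = q / n = 0.02705 / 0.20 = 0.1352 m/d
   = 0.1352 × 365 = 49.4 m/yr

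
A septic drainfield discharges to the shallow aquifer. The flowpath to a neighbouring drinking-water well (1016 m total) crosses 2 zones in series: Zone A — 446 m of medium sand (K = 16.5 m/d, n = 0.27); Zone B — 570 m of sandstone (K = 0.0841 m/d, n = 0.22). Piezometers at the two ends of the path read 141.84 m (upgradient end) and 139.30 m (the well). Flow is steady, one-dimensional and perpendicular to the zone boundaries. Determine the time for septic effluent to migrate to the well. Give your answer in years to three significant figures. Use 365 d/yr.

1800 years

Total head drop ΔH = 141.84 − 139.30 = 2.54 m
Steady 1-D flow in series ⇒ the Darcy flux q is identical in every zone and the zone head losses add (resistances L/K in series).
Σ(L/K) = 446/16.5 + 570/0.0841 = 27.03 + 6778 = 6805 d
q = ΔH / Σ(L/K) = 2.54 / 6805 = 3.733e-4 m/d (same in every zone)
Zone A: v = q/n = 3.733e-4/0.27 = 0.001382 m/d → t_A = 446/0.001382 = 322600 d
Zone B: v = q/n = 3.733e-4/0.22 = 0.001697 m/d → t_B = 570/0.001697 = 335900 d
Total t = 322600 + 335900 = 658600 d
   = 658600 / 365 = 1800 yr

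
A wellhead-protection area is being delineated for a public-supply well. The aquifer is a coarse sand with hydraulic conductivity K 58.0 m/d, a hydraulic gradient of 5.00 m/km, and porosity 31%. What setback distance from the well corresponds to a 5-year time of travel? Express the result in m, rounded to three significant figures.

Specific discharge q = 58.0 × 0.0050 = 0.2900 m/d
Seepage velocity v = q / n = 0.2900 / 0.31 = 0.9355 m/d
T = 5 yr × 365 = 1825 d
L = v × T = 0.9355 × 1825 = 1707 m

1710 m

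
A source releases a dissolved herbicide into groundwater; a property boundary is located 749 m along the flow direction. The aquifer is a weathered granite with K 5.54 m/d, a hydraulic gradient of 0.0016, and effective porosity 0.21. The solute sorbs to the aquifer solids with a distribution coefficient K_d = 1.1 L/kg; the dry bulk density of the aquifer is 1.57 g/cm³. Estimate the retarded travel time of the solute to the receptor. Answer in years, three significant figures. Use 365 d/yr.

q = Ki = 5.54 × 0.0016 = 0.008864 m/d
v_s = q/n_e = 0.008864/0.21 = 0.04221 m/d
Retardation R = 1 + ρ_b·K_d/n = 1 + 1.57×1.1/0.21 = 9.224
Contaminant velocity v_c = v/R = 0.04221/9.224 = 0.004576 m/d
t = L/v_c = 749/0.004576 = 163700 d
   = 163700/365 = 448 yr

448 years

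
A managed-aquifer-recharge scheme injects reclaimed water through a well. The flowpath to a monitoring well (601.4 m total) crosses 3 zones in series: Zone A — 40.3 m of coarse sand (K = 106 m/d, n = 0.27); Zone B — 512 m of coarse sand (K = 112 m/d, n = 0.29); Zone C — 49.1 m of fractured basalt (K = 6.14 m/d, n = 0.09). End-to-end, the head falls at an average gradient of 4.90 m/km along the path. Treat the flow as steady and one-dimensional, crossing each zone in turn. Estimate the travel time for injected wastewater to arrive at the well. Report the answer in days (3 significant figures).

For zones in series the flux q is common to all zones; the equivalent conductivity is the harmonic (thickness-weighted) mean, K_eq = L_total / Σ(L_j/K_j).
Σ(L/K) = 40.3/106 + 512/112 + 49.1/6.14 = 0.3802 + 4.571 + 7.997 = 12.95 d
K_eq = L_total / Σ(L/K) = 601.4 / 12.95 = 46.45 m/d
q = K_eq · i = 46.45 × 0.0049 = 0.2276 m/d (same in every zone)
Zone A: v = q/n = 0.2276/0.27 = 0.8429 m/d → t_A = 40.3/0.8429 = 47.81 d
Zone B: v = q/n = 0.2276/0.29 = 0.7848 m/d → t_B = 512/0.7848 = 652.4 d
Zone C: v = q/n = 0.2276/0.09 = 2.529 m/d → t_C = 49.1/2.529 = 19.42 d
Total t = 47.81 + 652.4 + 19.42 = 719.6 d

720 days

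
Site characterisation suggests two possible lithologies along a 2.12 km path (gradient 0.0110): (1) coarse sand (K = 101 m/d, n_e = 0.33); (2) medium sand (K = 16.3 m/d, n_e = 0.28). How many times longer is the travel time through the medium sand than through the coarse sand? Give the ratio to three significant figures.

Unit 1 (coarse sand): v = 101×0.011/0.33 = 3.367 m/d, t = 2120/3.367 = 629.7 d
Unit 2 (medium sand): v = 16.3×0.011/0.28 = 0.6404 m/d, t = 2120/0.6404 = 3311 d
t(medium sand) / t(coarse sand) = 3311/629.7 = 5.26

5.26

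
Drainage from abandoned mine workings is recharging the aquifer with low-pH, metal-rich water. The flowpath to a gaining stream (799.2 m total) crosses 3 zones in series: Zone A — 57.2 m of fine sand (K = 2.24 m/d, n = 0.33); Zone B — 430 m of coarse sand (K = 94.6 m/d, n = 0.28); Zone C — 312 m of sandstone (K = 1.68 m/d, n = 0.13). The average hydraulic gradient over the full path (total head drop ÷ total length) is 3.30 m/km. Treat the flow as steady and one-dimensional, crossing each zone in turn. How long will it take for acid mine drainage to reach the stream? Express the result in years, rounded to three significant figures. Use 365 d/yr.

Continuity: the same q passes through each zone, so ΔH = q·Σ(L_j/K_j) — the zones act as resistances in series.
Σ(L/K) = 57.2/2.24 + 430/94.6 + 312/1.68 = 25.54 + 4.545 + 185.7 = 215.8 d
K_eq = L_total / Σ(L/K) = 799.2 / 215.8 = 3.704 m/d
q = K_eq · i = 3.704 × 0.0033 = 0.01222 m/d (same in every zone)
Zone A: v = q/n = 0.01222/0.33 = 0.03704 m/d → t_A = 57.2/0.03704 = 1544 d
Zone B: v = q/n = 0.01222/0.28 = 0.04365 m/d → t_B = 430/0.04365 = 9851 d
Zone C: v = q/n = 0.01222/0.13 = 0.09401 m/d → t_C = 312/0.09401 = 3319 d
Total t = 1544 + 9851 + 3319 = 14710 d
   = 14710 / 365 = 40.3 yr

40.3 years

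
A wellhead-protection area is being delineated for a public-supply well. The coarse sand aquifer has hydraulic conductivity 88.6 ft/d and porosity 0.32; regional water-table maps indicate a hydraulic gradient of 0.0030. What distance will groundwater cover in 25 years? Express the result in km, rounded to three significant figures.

2.31 km

K = 88.6 ft/d × 0.3048 = 27.01 m/d
Darcy flux q = K·i = 27.01 × 0.0030 = 0.08102 m/d
Seepage velocity v = q / n = 0.08102 / 0.32 = 0.2532 m/d
T = 25 yr × 365 = 9125 d
L = v × T = 0.2532 × 9125 = 2310 m
   = 2.31 km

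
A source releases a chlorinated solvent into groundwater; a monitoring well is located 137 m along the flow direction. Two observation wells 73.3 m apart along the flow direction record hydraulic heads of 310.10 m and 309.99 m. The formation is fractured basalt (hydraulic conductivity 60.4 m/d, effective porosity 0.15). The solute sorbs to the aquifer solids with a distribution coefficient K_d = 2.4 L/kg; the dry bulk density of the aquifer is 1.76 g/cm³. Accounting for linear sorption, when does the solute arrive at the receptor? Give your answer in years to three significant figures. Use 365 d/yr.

18.1 years

Hydraulic gradient i = (310.10 − 309.99) / 73.3 = 0.11 / 73.3 = 0.001501
Specific discharge q = 60.4 × 0.001501 = 0.09064 m/d
v_s = q/n_e = 0.09064/0.15 = 0.6043 m/d
Retardation R = 1 + ρ_b·K_d/n = 1 + 1.76×2.4/0.15 = 29.16
Contaminant velocity v_c = v/R = 0.6043/29.16 = 0.02072 m/d
t = L/v_c = 137/0.02072 = 6611 d
   = 6611/365 = 18.1 yr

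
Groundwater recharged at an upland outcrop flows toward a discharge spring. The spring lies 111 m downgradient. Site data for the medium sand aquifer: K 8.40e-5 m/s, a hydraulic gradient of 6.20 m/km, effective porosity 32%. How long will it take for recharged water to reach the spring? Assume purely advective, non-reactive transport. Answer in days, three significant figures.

K = 8.40e-5 m/s × 86400 s/d = 7.258 m/d
q = Ki = 7.258 × 0.0062 = 0.04500 m/d
v = Ki/n = 7.258·0.0062/0.32 = 0.1406 m/d
t = L / v = 111 / 0.1406 = 789.4 d

789 days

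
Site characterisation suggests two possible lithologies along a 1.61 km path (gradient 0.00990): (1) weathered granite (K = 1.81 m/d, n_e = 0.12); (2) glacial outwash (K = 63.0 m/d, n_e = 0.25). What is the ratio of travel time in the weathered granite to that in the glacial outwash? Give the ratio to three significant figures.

16.7

Unit 1 (weathered granite): v = 1.81×0.0099/0.12 = 0.1493 m/d, t = 1610/0.1493 = 10780 d
Unit 2 (glacial outwash): v = 63.0×0.0099/0.25 = 2.495 m/d, t = 1610/2.495 = 645.3 d
t(weathered granite) / t(glacial outwash) = 10780/645.3 = 16.7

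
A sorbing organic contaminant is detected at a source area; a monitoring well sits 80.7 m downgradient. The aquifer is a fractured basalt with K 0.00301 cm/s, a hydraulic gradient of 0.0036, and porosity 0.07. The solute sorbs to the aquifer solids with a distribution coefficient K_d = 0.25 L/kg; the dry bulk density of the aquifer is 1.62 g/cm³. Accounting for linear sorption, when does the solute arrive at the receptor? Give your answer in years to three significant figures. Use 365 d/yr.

11.2 years

K = 0.00301 cm/s × 864 = 2.601 m/d
q = Ki = 2.601 × 0.0036 = 0.009362 m/d
Seepage velocity v = q / n = 0.009362 / 0.07 = 0.1337 m/d
Retardation R = 1 + ρ_b·K_d/n = 1 + 1.62×0.25/0.07 = 6.786
Contaminant velocity v_c = v/R = 0.1337/6.786 = 0.01971 m/d
t = L/v_c = 80.7/0.01971 = 4094 d
   = 4094/365 = 11.2 yr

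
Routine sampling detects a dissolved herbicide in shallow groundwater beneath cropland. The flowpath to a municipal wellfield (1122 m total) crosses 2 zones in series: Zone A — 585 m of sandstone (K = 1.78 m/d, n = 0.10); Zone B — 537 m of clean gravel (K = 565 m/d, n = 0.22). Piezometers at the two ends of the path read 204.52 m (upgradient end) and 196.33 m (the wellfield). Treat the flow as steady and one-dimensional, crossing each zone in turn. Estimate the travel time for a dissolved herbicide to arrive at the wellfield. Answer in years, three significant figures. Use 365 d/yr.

19.5 years

Total head drop ΔH = 204.52 − 196.33 = 8.19 m
Continuity: the same q passes through each zone, so ΔH = q·Σ(L_j/K_j) — the zones act as resistances in series.
Σ(L/K) = 585/1.78 + 537/565 = 328.7 + 0.9504 = 329.6 d
q = ΔH / Σ(L/K) = 8.19 / 329.6 = 0.02485 m/d (same in every zone)
Zone A: v = q/n = 0.02485/0.10 = 0.2485 m/d → t_A = 585/0.2485 = 2354 d
Zone B: v = q/n = 0.02485/0.22 = 0.1129 m/d → t_B = 537/0.1129 = 4754 d
Total t = 2354 + 4754 = 7109 d
   = 7109 / 365 = 19.5 yr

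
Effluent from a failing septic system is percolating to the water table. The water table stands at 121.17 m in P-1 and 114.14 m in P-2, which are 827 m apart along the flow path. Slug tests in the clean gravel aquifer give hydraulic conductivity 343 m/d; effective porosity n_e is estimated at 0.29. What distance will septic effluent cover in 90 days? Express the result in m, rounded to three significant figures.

905 m

Hydraulic gradient i = (121.17 − 114.14) / 827 = 7.03 / 827 = 0.008501
q = Ki = 343 × 0.008501 = 2.916 m/d
Seepage velocity v = q / n = 2.916 / 0.29 = 10.05 m/d
L = v × T = 10.05 × 90 = 904.9 m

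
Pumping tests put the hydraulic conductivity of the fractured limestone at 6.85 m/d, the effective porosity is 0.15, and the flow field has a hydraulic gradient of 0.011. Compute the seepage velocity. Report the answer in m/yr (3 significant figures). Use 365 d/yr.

183 m/yr

q = Ki = 6.85 × 0.011 = 0.07535 m/d
Seepage velocity v = q / n = 0.07535 / 0.15 = 0.5023 m/d
   = 0.5023 × 365 = 183 m/yr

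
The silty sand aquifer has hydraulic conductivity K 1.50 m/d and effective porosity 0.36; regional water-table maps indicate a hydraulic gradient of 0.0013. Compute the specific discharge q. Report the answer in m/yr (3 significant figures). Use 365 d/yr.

0.712 m/yr

Specific discharge q = 1.50 × 0.0013 = 0.001950 m/d
   = 0.001950 × 365 = 0.712 m/yr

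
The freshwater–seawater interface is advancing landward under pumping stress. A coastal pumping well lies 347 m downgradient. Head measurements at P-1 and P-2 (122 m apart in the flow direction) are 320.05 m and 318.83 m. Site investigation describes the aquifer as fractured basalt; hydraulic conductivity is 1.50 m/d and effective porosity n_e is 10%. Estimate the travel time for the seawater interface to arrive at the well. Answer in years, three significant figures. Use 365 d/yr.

6.34 years

Hydraulic gradient i = (320.05 − 318.83) / 122 = 1.22 / 122 = 0.01000
q = Ki = 1.50 × 0.01000 = 0.01500 m/d
v_s = q/n_e = 0.01500/0.10 = 0.1500 m/d
t = L / v = 347 / 0.1500 = 2313 d
   = 2313 / 365 = 6.34 yr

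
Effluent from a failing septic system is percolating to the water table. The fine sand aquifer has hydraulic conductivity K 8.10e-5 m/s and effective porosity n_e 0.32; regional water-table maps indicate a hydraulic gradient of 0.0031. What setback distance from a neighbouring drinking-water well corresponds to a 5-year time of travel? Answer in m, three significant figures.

124 m

K = 8.10e-5 m/s × 86400 s/d = 6.998 m/d
Specific discharge q = 6.998 × 0.0031 = 0.02170 m/d
v_s = q/n_e = 0.02170/0.32 = 0.06780 m/d
T = 5 yr × 365 = 1825 d
L = v × T = 0.06780 × 1825 = 123.7 m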